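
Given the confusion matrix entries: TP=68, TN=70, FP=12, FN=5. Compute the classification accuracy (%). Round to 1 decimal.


Accuracy = (TP + TN) / (TP + TN + FP + FN) * 100
= (68 + 70) / (68 + 70 + 12 + 5)
= 138 / 155
= 0.8903
= 89.0%

89.0


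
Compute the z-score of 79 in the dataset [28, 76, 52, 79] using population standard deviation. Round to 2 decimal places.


Mean = (28 + 76 + 52 + 79) / 4 = 58.75
Variance = sum((x_i - mean)^2) / n = 424.6875
Std = sqrt(424.6875) = 20.6079
Z = (x - mean) / std
= (79 - 58.75) / 20.6079
= 20.25 / 20.6079
= 0.98

0.98


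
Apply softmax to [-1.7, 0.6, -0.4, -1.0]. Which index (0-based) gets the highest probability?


Softmax is a monotonic transformation, so it preserves the argmax.
We need to find the index of the maximum logit.
Index 0: -1.7
Index 1: 0.6
Index 2: -0.4
Index 3: -1.0
Maximum logit = 0.6 at index 1

1


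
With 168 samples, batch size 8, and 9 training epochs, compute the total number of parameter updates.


Iterations per epoch = 168 / 8 = 21
Total updates = iterations_per_epoch * epochs
= 21 * 9
= 189

189


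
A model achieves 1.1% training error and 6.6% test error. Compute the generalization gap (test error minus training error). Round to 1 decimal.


Generalization gap = test_error - train_error
= 6.6 - 1.1
= 5.5%
A moderate gap.

5.5


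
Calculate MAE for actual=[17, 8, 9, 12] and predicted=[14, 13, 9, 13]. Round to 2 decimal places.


Absolute errors: [3, 5, 0, 1]
Sum of absolute errors = 9
MAE = 9 / 4 = 2.25

2.25


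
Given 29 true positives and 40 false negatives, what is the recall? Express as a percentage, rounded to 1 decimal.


Recall = TP / (TP + FN) * 100
= 29 / (29 + 40)
= 29 / 69
= 0.4203
= 42.0%

42.0


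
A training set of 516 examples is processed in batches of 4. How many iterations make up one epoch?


Iterations per epoch = dataset_size / batch_size
= 516 / 4
= 129

129


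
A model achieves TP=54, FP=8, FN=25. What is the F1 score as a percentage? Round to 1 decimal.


Precision = TP / (TP + FP) = 54 / 62 = 0.871
Recall = TP / (TP + FN) = 54 / 79 = 0.6835
F1 = 2 * P * R / (P + R)
= 2 * 0.871 * 0.6835 / (0.871 + 0.6835)
= 1.1907 / 1.5545
= 0.766
As percentage: 76.6%

76.6


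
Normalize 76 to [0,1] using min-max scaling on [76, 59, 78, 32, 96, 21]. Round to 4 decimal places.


Min = 21, Max = 96
Range = 96 - 21 = 75
Scaled = (x - min) / (max - min)
= (76 - 21) / 75
= 55 / 75
= 0.7333

0.7333


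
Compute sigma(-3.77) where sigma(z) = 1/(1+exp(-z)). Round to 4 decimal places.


sigmoid(z) = 1 / (1 + exp(-z))
exp(-(-3.77)) = exp(3.77) = 43.3801
1 + 43.3801 = 44.3801
1 / 44.3801 = 0.0225

0.0225


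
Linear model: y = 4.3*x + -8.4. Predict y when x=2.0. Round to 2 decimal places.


y = 4.3 * 2.0 + (-8.4)
= 8.6 + (-8.4)
= 0.20

0.20


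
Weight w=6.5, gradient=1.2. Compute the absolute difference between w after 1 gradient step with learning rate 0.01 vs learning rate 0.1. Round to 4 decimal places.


With lr=0.01: w_new = 6.5 - 0.01 * 1.2 = 6.488
With lr=0.1: w_new = 6.5 - 0.1 * 1.2 = 6.38
Absolute difference = |6.488 - 6.38|
= 0.1080

0.1080


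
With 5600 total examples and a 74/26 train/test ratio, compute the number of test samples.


Train samples = 5600 * 74% = 4144
Test samples = 5600 - 4144
= 1456

1456


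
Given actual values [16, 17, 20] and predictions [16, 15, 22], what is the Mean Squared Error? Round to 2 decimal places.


Differences: [0, 2, -2]
Squared errors: [0, 4, 4]
Sum of squared errors = 8
MSE = 8 / 3 = 2.67

2.67


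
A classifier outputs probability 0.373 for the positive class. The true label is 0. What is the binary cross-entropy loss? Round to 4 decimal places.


For y=0: Loss = -log(1-p)
= -log(1 - 0.373)
= -log(0.627)
= -(-0.4668)
= 0.4668

0.4668


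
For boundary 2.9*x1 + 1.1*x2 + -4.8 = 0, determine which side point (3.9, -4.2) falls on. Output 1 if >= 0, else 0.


Compute 2.9 * 3.9 + 1.1 * -4.2 + -4.8
= 11.31 + -4.62 + -4.8
= 1.89
Since 1.89 >= 0, the point is on the positive side.

1


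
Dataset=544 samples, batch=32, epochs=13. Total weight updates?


Iterations per epoch = 544 / 32 = 17
Total updates = iterations_per_epoch * epochs
= 17 * 13
= 221

221


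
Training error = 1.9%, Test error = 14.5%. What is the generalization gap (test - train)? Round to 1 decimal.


Generalization gap = test_error - train_error
= 14.5 - 1.9
= 12.6%
A large gap suggests overfitting.

12.6


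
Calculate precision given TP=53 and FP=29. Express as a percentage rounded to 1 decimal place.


Precision = TP / (TP + FP) * 100
= 53 / (53 + 29)
= 53 / 82
= 0.6463
= 64.6%

64.6


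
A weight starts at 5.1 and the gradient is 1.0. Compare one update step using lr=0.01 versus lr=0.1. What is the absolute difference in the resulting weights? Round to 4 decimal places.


With lr=0.01: w_new = 5.1 - 0.01 * 1.0 = 5.09
With lr=0.1: w_new = 5.1 - 0.1 * 1.0 = 5.0
Absolute difference = |5.09 - 5.0|
= 0.0900

0.0900


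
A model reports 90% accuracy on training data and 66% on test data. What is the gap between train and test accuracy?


Gap = train_accuracy - test_accuracy
= 90 - 66
= 24%
This large gap strongly indicates overfitting.

24


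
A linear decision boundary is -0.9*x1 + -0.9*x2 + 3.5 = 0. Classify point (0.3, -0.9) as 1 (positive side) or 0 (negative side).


Compute -0.9 * 0.3 + -0.9 * -0.9 + 3.5
= -0.27 + 0.81 + 3.5
= 4.04
Since 4.04 >= 0, the point is on the positive side.

1


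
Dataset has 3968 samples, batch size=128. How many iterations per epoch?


Iterations per epoch = dataset_size / batch_size
= 3968 / 128
= 31

31


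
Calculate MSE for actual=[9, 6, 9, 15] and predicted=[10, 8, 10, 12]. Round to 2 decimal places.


Differences: [-1, -2, -1, 3]
Squared errors: [1, 4, 1, 9]
Sum of squared errors = 15
MSE = 15 / 4 = 3.75

3.75


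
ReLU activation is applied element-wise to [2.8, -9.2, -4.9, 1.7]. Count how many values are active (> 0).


ReLU(x) = max(0, x) for each element:
ReLU(2.8) = 2.8
ReLU(-9.2) = 0
ReLU(-4.9) = 0
ReLU(1.7) = 1.7
Active neurons (>0): 2

2


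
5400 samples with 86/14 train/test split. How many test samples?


Train samples = 5400 * 86% = 4644
Test samples = 5400 - 4644
= 756

756


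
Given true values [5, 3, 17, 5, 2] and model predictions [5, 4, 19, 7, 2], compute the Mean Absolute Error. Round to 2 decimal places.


Absolute errors: [0, 1, 2, 2, 0]
Sum of absolute errors = 5
MAE = 5 / 5 = 1.00

1.00


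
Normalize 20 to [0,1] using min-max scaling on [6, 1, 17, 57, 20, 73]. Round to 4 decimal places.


Min = 1, Max = 73
Range = 73 - 1 = 72
Scaled = (x - min) / (max - min)
= (20 - 1) / 72
= 19 / 72
= 0.2639

0.2639


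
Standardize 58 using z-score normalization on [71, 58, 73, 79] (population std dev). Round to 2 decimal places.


Mean = (71 + 58 + 73 + 79) / 4 = 70.25
Variance = sum((x_i - mean)^2) / n = 58.6875
Std = sqrt(58.6875) = 7.6608
Z = (x - mean) / std
= (58 - 70.25) / 7.6608
= -12.25 / 7.6608
= -1.60

-1.60


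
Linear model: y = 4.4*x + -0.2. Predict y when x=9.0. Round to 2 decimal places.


y = 4.4 * 9.0 + (-0.2)
= 39.6 + (-0.2)
= 39.40

39.40


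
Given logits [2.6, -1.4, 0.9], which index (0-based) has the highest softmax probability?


Softmax is a monotonic transformation, so it preserves the argmax.
We need to find the index of the maximum logit.
Index 0: 2.6
Index 1: -1.4
Index 2: 0.9
Maximum logit = 2.6 at index 0

0


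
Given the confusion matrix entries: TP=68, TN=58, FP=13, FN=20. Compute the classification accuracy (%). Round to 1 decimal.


Accuracy = (TP + TN) / (TP + TN + FP + FN) * 100
= (68 + 58) / (68 + 58 + 13 + 20)
= 126 / 159
= 0.7925
= 79.2%

79.2


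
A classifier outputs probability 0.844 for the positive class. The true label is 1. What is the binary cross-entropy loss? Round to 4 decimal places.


For y=1: Loss = -log(p)
= -log(0.844)
= -(-0.1696)
= 0.1696

0.1696


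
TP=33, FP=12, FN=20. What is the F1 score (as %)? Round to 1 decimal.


Precision = TP / (TP + FP) = 33 / 45 = 0.7333
Recall = TP / (TP + FN) = 33 / 53 = 0.6226
F1 = 2 * P * R / (P + R)
= 2 * 0.7333 * 0.6226 / (0.7333 + 0.6226)
= 0.9132 / 1.356
= 0.6735
As percentage: 67.3%

67.3


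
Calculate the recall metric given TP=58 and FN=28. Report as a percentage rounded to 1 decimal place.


Recall = TP / (TP + FN) * 100
= 58 / (58 + 28)
= 58 / 86
= 0.6744
= 67.4%

67.4


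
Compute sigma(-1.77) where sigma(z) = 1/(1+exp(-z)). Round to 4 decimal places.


sigmoid(z) = 1 / (1 + exp(-z))
exp(-(-1.77)) = exp(1.77) = 5.8709
1 + 5.8709 = 6.8709
1 / 6.8709 = 0.1455

0.1455


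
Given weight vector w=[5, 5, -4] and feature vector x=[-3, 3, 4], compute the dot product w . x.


Element-wise products:
5 * -3 = -15
5 * 3 = 15
-4 * 4 = -16
Sum = -15 + 15 + -16
= -16

-16


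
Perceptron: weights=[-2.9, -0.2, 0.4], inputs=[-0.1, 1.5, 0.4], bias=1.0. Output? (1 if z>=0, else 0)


z = w . x + b
= -2.9*-0.1 + -0.2*1.5 + 0.4*0.4 + 1.0
= 0.29 + -0.3 + 0.16 + 1.0
= 0.15 + 1.0
= 1.15
Since z = 1.15 >= 0, output = 1

1


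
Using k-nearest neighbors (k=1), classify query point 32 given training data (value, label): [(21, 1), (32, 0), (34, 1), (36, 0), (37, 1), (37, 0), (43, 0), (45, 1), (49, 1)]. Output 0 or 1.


Distances from query 32:
Point 32 (class 0): distance = 0
K=1 nearest neighbors: classes = [0]
Votes for class 1: 0 / 1
Majority vote => class 0

0


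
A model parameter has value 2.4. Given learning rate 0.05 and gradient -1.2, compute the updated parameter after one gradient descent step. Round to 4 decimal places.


w_new = w_old - lr * gradient
= 2.4 - 0.05 * -1.2
= 2.4 - (-0.06)
= 2.4600

2.4600


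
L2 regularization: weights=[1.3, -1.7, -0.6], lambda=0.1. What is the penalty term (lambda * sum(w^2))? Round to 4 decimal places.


Squaring each weight:
1.3^2 = 1.69
(-1.7)^2 = 2.89
(-0.6)^2 = 0.36
Sum of squares = 4.94
Penalty = 0.1 * 4.94 = 0.4940

0.4940


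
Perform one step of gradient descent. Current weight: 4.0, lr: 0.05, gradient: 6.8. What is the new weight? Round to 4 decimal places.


w_new = w_old - lr * gradient
= 4.0 - 0.05 * 6.8
= 4.0 - (0.34)
= 3.6600

3.6600


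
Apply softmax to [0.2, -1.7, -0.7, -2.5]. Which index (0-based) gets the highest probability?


Softmax is a monotonic transformation, so it preserves the argmax.
We need to find the index of the maximum logit.
Index 0: 0.2
Index 1: -1.7
Index 2: -0.7
Index 3: -2.5
Maximum logit = 0.2 at index 0

0


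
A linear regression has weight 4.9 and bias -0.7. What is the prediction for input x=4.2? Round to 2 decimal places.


y = 4.9 * 4.2 + (-0.7)
= 20.58 + (-0.7)
= 19.88

19.88


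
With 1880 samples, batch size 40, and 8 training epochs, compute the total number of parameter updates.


Iterations per epoch = 1880 / 40 = 47
Total updates = iterations_per_epoch * epochs
= 47 * 8
= 376

376


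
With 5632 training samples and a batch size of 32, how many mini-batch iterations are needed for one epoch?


Iterations per epoch = dataset_size / batch_size
= 5632 / 32
= 176

176


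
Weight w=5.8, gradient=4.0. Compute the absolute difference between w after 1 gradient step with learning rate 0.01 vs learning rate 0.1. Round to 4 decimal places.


With lr=0.01: w_new = 5.8 - 0.01 * 4.0 = 5.76
With lr=0.1: w_new = 5.8 - 0.1 * 4.0 = 5.4
Absolute difference = |5.76 - 5.4|
= 0.3600

0.3600


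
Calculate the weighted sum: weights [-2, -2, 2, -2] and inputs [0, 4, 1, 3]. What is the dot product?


Element-wise products:
-2 * 0 = 0
-2 * 4 = -8
2 * 1 = 2
-2 * 3 = -6
Sum = 0 + -8 + 2 + -6
= -12

-12


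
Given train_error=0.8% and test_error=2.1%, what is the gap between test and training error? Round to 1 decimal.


Generalization gap = test_error - train_error
= 2.1 - 0.8
= 1.3%
A small gap suggests good generalization.

1.3


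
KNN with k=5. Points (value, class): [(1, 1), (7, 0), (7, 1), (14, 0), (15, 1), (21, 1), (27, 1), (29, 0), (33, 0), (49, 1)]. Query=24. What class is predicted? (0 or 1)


Distances from query 24:
Point 21 (class 1): distance = 3
Point 27 (class 1): distance = 3
Point 29 (class 0): distance = 5
Point 33 (class 0): distance = 9
Point 15 (class 1): distance = 9
K=5 nearest neighbors: classes = [1, 1, 0, 0, 1]
Votes for class 1: 3 / 5
Majority vote => class 1

1


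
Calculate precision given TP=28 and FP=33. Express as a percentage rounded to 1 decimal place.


Precision = TP / (TP + FP) * 100
= 28 / (28 + 33)
= 28 / 61
= 0.459
= 45.9%

45.9


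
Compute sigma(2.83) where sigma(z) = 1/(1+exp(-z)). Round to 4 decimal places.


sigmoid(z) = 1 / (1 + exp(-z))
exp(-(2.83)) = exp(-2.83) = 0.059
1 + 0.059 = 1.059
1 / 1.059 = 0.9443

0.9443


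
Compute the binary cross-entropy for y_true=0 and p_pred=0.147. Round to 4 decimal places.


For y=0: Loss = -log(1-p)
= -log(1 - 0.147)
= -log(0.853)
= -(-0.159)
= 0.1590

0.1590


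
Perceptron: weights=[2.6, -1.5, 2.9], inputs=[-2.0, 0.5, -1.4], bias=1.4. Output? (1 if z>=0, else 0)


z = w . x + b
= 2.6*-2.0 + -1.5*0.5 + 2.9*-1.4 + 1.4
= -5.2 + -0.75 + -4.06 + 1.4
= -10.01 + 1.4
= -8.61
Since z = -8.61 < 0, output = 0

0


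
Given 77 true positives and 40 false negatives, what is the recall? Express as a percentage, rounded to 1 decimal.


Recall = TP / (TP + FN) * 100
= 77 / (77 + 40)
= 77 / 117
= 0.6581
= 65.8%

65.8


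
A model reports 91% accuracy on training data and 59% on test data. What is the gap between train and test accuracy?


Gap = train_accuracy - test_accuracy
= 91 - 59
= 32%
This large gap strongly indicates overfitting.

32


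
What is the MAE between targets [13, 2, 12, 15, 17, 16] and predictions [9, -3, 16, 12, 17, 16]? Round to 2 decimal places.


Absolute errors: [4, 5, 4, 3, 0, 0]
Sum of absolute errors = 16
MAE = 16 / 6 = 2.67

2.67


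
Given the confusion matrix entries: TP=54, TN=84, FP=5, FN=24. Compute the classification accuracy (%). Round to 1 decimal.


Accuracy = (TP + TN) / (TP + TN + FP + FN) * 100
= (54 + 84) / (54 + 84 + 5 + 24)
= 138 / 167
= 0.8263
= 82.6%

82.6


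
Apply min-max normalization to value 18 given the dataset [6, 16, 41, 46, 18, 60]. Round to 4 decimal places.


Min = 6, Max = 60
Range = 60 - 6 = 54
Scaled = (x - min) / (max - min)
= (18 - 6) / 54
= 12 / 54
= 0.2222

0.2222


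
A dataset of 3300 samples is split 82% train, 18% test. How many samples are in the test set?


Train samples = 3300 * 82% = 2706
Test samples = 3300 - 2706
= 594

594


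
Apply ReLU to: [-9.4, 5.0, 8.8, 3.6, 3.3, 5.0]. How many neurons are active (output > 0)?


ReLU(x) = max(0, x) for each element:
ReLU(-9.4) = 0
ReLU(5.0) = 5.0
ReLU(8.8) = 8.8
ReLU(3.6) = 3.6
ReLU(3.3) = 3.3
ReLU(5.0) = 5.0
Active neurons (>0): 5

5


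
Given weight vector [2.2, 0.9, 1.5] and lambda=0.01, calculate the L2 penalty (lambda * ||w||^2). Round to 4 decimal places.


Squaring each weight:
2.2^2 = 4.84
0.9^2 = 0.81
1.5^2 = 2.25
Sum of squares = 7.9
Penalty = 0.01 * 7.9 = 0.0790

0.0790


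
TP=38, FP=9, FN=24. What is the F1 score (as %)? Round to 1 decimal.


Precision = TP / (TP + FP) = 38 / 47 = 0.8085
Recall = TP / (TP + FN) = 38 / 62 = 0.6129
F1 = 2 * P * R / (P + R)
= 2 * 0.8085 * 0.6129 / (0.8085 + 0.6129)
= 0.9911 / 1.4214
= 0.6972
As percentage: 69.7%

69.7


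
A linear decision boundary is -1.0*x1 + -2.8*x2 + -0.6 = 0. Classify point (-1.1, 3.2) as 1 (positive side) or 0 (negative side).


Compute -1.0 * -1.1 + -2.8 * 3.2 + -0.6
= 1.1 + -8.96 + -0.6
= -8.46
Since -8.46 < 0, the point is on the negative side.

0


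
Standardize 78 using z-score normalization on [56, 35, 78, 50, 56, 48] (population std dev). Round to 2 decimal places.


Mean = (56 + 35 + 78 + 50 + 56 + 48) / 6 = 53.8333
Variance = sum((x_i - mean)^2) / n = 166.1389
Std = sqrt(166.1389) = 12.8895
Z = (x - mean) / std
= (78 - 53.8333) / 12.8895
= 24.1667 / 12.8895
= 1.87

1.87


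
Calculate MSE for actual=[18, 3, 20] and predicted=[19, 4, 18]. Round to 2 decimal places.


Differences: [-1, -1, 2]
Squared errors: [1, 1, 4]
Sum of squared errors = 6
MSE = 6 / 3 = 2.00

2.00


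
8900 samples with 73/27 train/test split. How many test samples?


Train samples = 8900 * 73% = 6497
Test samples = 8900 - 6497
= 2403

2403


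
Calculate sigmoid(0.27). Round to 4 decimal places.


sigmoid(z) = 1 / (1 + exp(-z))
exp(-(0.27)) = exp(-0.27) = 0.7634
1 + 0.7634 = 1.7634
1 / 1.7634 = 0.5671

0.5671


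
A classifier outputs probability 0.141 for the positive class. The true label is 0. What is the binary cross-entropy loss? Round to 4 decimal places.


For y=0: Loss = -log(1-p)
= -log(1 - 0.141)
= -log(0.859)
= -(-0.152)
= 0.1520

0.1520


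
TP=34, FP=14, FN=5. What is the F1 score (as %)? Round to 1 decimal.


Precision = TP / (TP + FP) = 34 / 48 = 0.7083
Recall = TP / (TP + FN) = 34 / 39 = 0.8718
F1 = 2 * P * R / (P + R)
= 2 * 0.7083 * 0.8718 / (0.7083 + 0.8718)
= 1.235 / 1.5801
= 0.7816
As percentage: 78.2%

78.2


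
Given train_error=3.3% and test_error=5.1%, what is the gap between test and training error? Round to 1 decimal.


Generalization gap = test_error - train_error
= 5.1 - 3.3
= 1.8%
A small gap suggests good generalization.

1.8


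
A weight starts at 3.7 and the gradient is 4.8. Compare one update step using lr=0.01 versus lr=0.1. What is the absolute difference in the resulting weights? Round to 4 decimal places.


With lr=0.01: w_new = 3.7 - 0.01 * 4.8 = 3.652
With lr=0.1: w_new = 3.7 - 0.1 * 4.8 = 3.22
Absolute difference = |3.652 - 3.22|
= 0.4320

0.4320


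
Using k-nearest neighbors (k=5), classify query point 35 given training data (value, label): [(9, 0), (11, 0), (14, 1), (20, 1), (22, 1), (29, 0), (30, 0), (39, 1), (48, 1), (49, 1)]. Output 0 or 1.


Distances from query 35:
Point 39 (class 1): distance = 4
Point 30 (class 0): distance = 5
Point 29 (class 0): distance = 6
Point 22 (class 1): distance = 13
Point 48 (class 1): distance = 13
K=5 nearest neighbors: classes = [1, 0, 0, 1, 1]
Votes for class 1: 3 / 5
Majority vote => class 1

1


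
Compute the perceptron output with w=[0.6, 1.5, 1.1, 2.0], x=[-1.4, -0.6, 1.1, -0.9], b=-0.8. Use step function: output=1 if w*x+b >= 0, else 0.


z = w . x + b
= 0.6*-1.4 + 1.5*-0.6 + 1.1*1.1 + 2.0*-0.9 + -0.8
= -0.84 + -0.9 + 1.21 + -1.8 + -0.8
= -2.33 + -0.8
= -3.13
Since z = -3.13 < 0, output = 0

0


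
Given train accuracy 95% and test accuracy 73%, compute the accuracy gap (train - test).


Gap = train_accuracy - test_accuracy
= 95 - 73
= 22%
This large gap strongly indicates overfitting.

22


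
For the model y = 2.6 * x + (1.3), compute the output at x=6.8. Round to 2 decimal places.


y = 2.6 * 6.8 + (1.3)
= 17.68 + (1.3)
= 18.98

18.98


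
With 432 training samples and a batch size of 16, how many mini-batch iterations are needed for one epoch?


Iterations per epoch = dataset_size / batch_size
= 432 / 16
= 27

27


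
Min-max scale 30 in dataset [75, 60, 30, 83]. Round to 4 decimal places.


Min = 30, Max = 83
Range = 83 - 30 = 53
Scaled = (x - min) / (max - min)
= (30 - 30) / 53
= 0 / 53
= 0.0000

0.0000


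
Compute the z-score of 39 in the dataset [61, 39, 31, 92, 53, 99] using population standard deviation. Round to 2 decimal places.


Mean = (61 + 39 + 31 + 92 + 53 + 99) / 6 = 62.5
Variance = sum((x_i - mean)^2) / n = 639.9167
Std = sqrt(639.9167) = 25.2966
Z = (x - mean) / std
= (39 - 62.5) / 25.2966
= -23.5 / 25.2966
= -0.93

-0.93


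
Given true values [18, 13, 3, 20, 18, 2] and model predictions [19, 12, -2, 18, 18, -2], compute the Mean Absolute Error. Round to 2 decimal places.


Absolute errors: [1, 1, 5, 2, 0, 4]
Sum of absolute errors = 13
MAE = 13 / 6 = 2.17

2.17


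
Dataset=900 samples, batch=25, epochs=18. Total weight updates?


Iterations per epoch = 900 / 25 = 36
Total updates = iterations_per_epoch * epochs
= 36 * 18
= 648

648


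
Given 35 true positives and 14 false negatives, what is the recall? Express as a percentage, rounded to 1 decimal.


Recall = TP / (TP + FN) * 100
= 35 / (35 + 14)
= 35 / 49
= 0.7143
= 71.4%

71.4


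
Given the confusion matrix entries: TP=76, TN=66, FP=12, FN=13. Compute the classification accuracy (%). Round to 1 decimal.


Accuracy = (TP + TN) / (TP + TN + FP + FN) * 100
= (76 + 66) / (76 + 66 + 12 + 13)
= 142 / 167
= 0.8503
= 85.0%

85.0


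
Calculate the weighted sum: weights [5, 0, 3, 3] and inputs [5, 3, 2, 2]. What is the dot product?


Element-wise products:
5 * 5 = 25
0 * 3 = 0
3 * 2 = 6
3 * 2 = 6
Sum = 25 + 0 + 6 + 6
= 37

37


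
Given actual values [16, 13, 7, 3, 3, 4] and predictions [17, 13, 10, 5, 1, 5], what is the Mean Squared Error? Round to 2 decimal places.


Differences: [-1, 0, -3, -2, 2, -1]
Squared errors: [1, 0, 9, 4, 4, 1]
Sum of squared errors = 19
MSE = 19 / 6 = 3.17

3.17


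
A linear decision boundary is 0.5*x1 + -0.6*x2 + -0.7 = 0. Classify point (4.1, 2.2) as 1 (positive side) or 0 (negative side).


Compute 0.5 * 4.1 + -0.6 * 2.2 + -0.7
= 2.05 + -1.32 + -0.7
= 0.03
Since 0.03 >= 0, the point is on the positive side.

1


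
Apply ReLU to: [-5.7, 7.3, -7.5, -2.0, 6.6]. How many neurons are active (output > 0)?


ReLU(x) = max(0, x) for each element:
ReLU(-5.7) = 0
ReLU(7.3) = 7.3
ReLU(-7.5) = 0
ReLU(-2.0) = 0
ReLU(6.6) = 6.6
Active neurons (>0): 2

2


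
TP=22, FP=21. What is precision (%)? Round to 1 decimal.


Precision = TP / (TP + FP) * 100
= 22 / (22 + 21)
= 22 / 43
= 0.5116
= 51.2%

51.2


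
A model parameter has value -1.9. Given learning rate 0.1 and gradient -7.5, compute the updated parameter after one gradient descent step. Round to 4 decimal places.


w_new = w_old - lr * gradient
= -1.9 - 0.1 * -7.5
= -1.9 - (-0.75)
= -1.1500

-1.1500


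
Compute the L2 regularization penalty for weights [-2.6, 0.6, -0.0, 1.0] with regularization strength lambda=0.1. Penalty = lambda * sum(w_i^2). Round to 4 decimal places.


Squaring each weight:
(-2.6)^2 = 6.76
0.6^2 = 0.36
(-0.0)^2 = 0.0
1.0^2 = 1.0
Sum of squares = 8.12
Penalty = 0.1 * 8.12 = 0.8120

0.8120


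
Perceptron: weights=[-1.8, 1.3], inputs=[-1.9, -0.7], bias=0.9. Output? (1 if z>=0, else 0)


z = w . x + b
= -1.8*-1.9 + 1.3*-0.7 + 0.9
= 3.42 + -0.91 + 0.9
= 2.51 + 0.9
= 3.41
Since z = 3.41 >= 0, output = 1

1


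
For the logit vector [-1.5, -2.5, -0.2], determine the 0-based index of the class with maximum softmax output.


Softmax is a monotonic transformation, so it preserves the argmax.
We need to find the index of the maximum logit.
Index 0: -1.5
Index 1: -2.5
Index 2: -0.2
Maximum logit = -0.2 at index 2

2


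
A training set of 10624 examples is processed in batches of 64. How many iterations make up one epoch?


Iterations per epoch = dataset_size / batch_size
= 10624 / 64
= 166

166


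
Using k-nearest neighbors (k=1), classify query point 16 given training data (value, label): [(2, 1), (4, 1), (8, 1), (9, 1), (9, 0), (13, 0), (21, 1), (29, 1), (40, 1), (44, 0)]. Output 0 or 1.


Distances from query 16:
Point 13 (class 0): distance = 3
K=1 nearest neighbors: classes = [0]
Votes for class 1: 0 / 1
Majority vote => class 0

0


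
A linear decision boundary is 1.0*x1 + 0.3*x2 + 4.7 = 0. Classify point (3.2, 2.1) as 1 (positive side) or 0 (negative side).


Compute 1.0 * 3.2 + 0.3 * 2.1 + 4.7
= 3.2 + 0.63 + 4.7
= 8.53
Since 8.53 >= 0, the point is on the positive side.

1


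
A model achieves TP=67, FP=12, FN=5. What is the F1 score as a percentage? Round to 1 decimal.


Precision = TP / (TP + FP) = 67 / 79 = 0.8481
Recall = TP / (TP + FN) = 67 / 72 = 0.9306
F1 = 2 * P * R / (P + R)
= 2 * 0.8481 * 0.9306 / (0.8481 + 0.9306)
= 1.5784 / 1.7787
= 0.8874
As percentage: 88.7%

88.7


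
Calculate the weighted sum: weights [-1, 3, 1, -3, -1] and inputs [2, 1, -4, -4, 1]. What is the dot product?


Element-wise products:
-1 * 2 = -2
3 * 1 = 3
1 * -4 = -4
-3 * -4 = 12
-1 * 1 = -1
Sum = -2 + 3 + -4 + 12 + -1
= 8

8


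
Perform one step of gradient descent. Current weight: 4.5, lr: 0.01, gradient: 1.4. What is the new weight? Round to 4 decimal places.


w_new = w_old - lr * gradient
= 4.5 - 0.01 * 1.4
= 4.5 - (0.014)
= 4.4860

4.4860


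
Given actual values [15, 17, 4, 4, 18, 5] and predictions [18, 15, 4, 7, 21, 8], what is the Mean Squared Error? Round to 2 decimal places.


Differences: [-3, 2, 0, -3, -3, -3]
Squared errors: [9, 4, 0, 9, 9, 9]
Sum of squared errors = 40
MSE = 40 / 6 = 6.67

6.67


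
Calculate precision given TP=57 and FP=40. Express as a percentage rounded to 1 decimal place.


Precision = TP / (TP + FP) * 100
= 57 / (57 + 40)
= 57 / 97
= 0.5876
= 58.8%

58.8


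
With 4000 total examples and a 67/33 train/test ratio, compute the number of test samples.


Train samples = 4000 * 67% = 2680
Test samples = 4000 - 2680
= 1320

1320


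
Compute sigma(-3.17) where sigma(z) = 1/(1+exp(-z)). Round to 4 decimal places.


sigmoid(z) = 1 / (1 + exp(-z))
exp(-(-3.17)) = exp(3.17) = 23.8075
1 + 23.8075 = 24.8075
1 / 24.8075 = 0.0403

0.0403


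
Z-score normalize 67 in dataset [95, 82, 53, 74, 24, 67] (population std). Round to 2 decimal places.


Mean = (95 + 82 + 53 + 74 + 24 + 67) / 6 = 65.8333
Variance = sum((x_i - mean)^2) / n = 515.8056
Std = sqrt(515.8056) = 22.7114
Z = (x - mean) / std
= (67 - 65.8333) / 22.7114
= 1.1667 / 22.7114
= 0.05

0.05


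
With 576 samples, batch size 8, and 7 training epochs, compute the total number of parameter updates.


Iterations per epoch = 576 / 8 = 72
Total updates = iterations_per_epoch * epochs
= 72 * 7
= 504

504


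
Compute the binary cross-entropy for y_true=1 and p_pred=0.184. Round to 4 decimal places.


For y=1: Loss = -log(p)
= -log(0.184)
= -(-1.6928)
= 1.6928

1.6928


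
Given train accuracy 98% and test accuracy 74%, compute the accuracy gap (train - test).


Gap = train_accuracy - test_accuracy
= 98 - 74
= 24%
This large gap strongly indicates overfitting.

24


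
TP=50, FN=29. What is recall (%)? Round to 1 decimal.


Recall = TP / (TP + FN) * 100
= 50 / (50 + 29)
= 50 / 79
= 0.6329
= 63.3%

63.3


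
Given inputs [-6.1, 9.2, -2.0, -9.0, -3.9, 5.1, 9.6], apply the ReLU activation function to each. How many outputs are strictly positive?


ReLU(x) = max(0, x) for each element:
ReLU(-6.1) = 0
ReLU(9.2) = 9.2
ReLU(-2.0) = 0
ReLU(-9.0) = 0
ReLU(-3.9) = 0
ReLU(5.1) = 5.1
ReLU(9.6) = 9.6
Active neurons (>0): 3

3


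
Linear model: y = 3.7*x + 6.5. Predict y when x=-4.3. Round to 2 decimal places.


y = 3.7 * -4.3 + (6.5)
= -15.91 + (6.5)
= -9.41

-9.41


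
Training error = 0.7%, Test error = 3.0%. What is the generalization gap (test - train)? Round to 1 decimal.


Generalization gap = test_error - train_error
= 3.0 - 0.7
= 2.3%
A moderate gap.

2.3


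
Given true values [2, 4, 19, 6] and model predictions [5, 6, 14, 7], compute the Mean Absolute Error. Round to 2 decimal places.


Absolute errors: [3, 2, 5, 1]
Sum of absolute errors = 11
MAE = 11 / 4 = 2.75

2.75


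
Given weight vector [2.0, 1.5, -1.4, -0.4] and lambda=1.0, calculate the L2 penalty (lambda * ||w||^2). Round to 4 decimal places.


Squaring each weight:
2.0^2 = 4.0
1.5^2 = 2.25
(-1.4)^2 = 1.96
(-0.4)^2 = 0.16
Sum of squares = 8.37
Penalty = 1.0 * 8.37 = 8.3700

8.3700


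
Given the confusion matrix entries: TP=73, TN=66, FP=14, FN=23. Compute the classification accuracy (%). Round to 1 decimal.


Accuracy = (TP + TN) / (TP + TN + FP + FN) * 100
= (73 + 66) / (73 + 66 + 14 + 23)
= 139 / 176
= 0.7898
= 79.0%

79.0


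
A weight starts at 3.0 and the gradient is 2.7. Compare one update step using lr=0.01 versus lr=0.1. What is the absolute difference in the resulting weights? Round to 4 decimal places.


With lr=0.01: w_new = 3.0 - 0.01 * 2.7 = 2.973
With lr=0.1: w_new = 3.0 - 0.1 * 2.7 = 2.73
Absolute difference = |2.973 - 2.73|
= 0.2430

0.2430


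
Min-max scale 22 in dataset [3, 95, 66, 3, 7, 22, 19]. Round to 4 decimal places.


Min = 3, Max = 95
Range = 95 - 3 = 92
Scaled = (x - min) / (max - min)
= (22 - 3) / 92
= 19 / 92
= 0.2065

0.2065


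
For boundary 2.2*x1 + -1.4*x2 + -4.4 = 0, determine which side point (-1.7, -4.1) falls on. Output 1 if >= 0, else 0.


Compute 2.2 * -1.7 + -1.4 * -4.1 + -4.4
= -3.74 + 5.74 + -4.4
= -2.4
Since -2.4 < 0, the point is on the negative side.

0


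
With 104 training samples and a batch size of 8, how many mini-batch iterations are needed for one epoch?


Iterations per epoch = dataset_size / batch_size
= 104 / 8
= 13

13


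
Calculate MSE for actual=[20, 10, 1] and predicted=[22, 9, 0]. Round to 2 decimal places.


Differences: [-2, 1, 1]
Squared errors: [4, 1, 1]
Sum of squared errors = 6
MSE = 6 / 3 = 2.00

2.00


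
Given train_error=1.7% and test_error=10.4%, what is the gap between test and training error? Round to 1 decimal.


Generalization gap = test_error - train_error
= 10.4 - 1.7
= 8.7%
A moderate gap.

8.7


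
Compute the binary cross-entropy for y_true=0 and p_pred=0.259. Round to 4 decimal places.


For y=0: Loss = -log(1-p)
= -log(1 - 0.259)
= -log(0.741)
= -(-0.2998)
= 0.2998

0.2998


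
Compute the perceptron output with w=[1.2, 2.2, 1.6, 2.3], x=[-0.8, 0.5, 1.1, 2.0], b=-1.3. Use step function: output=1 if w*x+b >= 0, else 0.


z = w . x + b
= 1.2*-0.8 + 2.2*0.5 + 1.6*1.1 + 2.3*2.0 + -1.3
= -0.96 + 1.1 + 1.76 + 4.6 + -1.3
= 6.5 + -1.3
= 5.2
Since z = 5.2 >= 0, output = 1

1


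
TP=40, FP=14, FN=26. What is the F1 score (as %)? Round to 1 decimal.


Precision = TP / (TP + FP) = 40 / 54 = 0.7407
Recall = TP / (TP + FN) = 40 / 66 = 0.6061
F1 = 2 * P * R / (P + R)
= 2 * 0.7407 * 0.6061 / (0.7407 + 0.6061)
= 0.8979 / 1.3468
= 0.6667
As percentage: 66.7%

66.7


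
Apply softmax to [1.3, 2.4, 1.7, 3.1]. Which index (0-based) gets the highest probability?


Softmax is a monotonic transformation, so it preserves the argmax.
We need to find the index of the maximum logit.
Index 0: 1.3
Index 1: 2.4
Index 2: 1.7
Index 3: 3.1
Maximum logit = 3.1 at index 3

3


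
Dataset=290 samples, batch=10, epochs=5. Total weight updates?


Iterations per epoch = 290 / 10 = 29
Total updates = iterations_per_epoch * epochs
= 29 * 5
= 145

145


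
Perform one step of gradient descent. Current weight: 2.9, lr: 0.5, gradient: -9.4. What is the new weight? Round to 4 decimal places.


w_new = w_old - lr * gradient
= 2.9 - 0.5 * -9.4
= 2.9 - (-4.7)
= 7.6000

7.6000


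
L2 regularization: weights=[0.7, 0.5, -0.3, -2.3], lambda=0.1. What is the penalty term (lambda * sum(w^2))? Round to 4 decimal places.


Squaring each weight:
0.7^2 = 0.49
0.5^2 = 0.25
(-0.3)^2 = 0.09
(-2.3)^2 = 5.29
Sum of squares = 6.12
Penalty = 0.1 * 6.12 = 0.6120

0.6120


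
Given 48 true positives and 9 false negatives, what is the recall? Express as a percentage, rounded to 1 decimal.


Recall = TP / (TP + FN) * 100
= 48 / (48 + 9)
= 48 / 57
= 0.8421
= 84.2%

84.2


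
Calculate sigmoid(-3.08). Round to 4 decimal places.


sigmoid(z) = 1 / (1 + exp(-z))
exp(-(-3.08)) = exp(3.08) = 21.7584
1 + 21.7584 = 22.7584
1 / 22.7584 = 0.0439

0.0439


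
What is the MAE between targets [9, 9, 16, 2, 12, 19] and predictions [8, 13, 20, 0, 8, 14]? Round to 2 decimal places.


Absolute errors: [1, 4, 4, 2, 4, 5]
Sum of absolute errors = 20
MAE = 20 / 6 = 3.33

3.33


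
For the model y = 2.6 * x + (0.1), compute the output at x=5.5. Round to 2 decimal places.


y = 2.6 * 5.5 + (0.1)
= 14.3 + (0.1)
= 14.40

14.40


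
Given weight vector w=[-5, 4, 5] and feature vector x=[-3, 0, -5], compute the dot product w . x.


Element-wise products:
-5 * -3 = 15
4 * 0 = 0
5 * -5 = -25
Sum = 15 + 0 + -25
= -10

-10


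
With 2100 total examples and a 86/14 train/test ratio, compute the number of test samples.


Train samples = 2100 * 86% = 1806
Test samples = 2100 - 1806
= 294

294


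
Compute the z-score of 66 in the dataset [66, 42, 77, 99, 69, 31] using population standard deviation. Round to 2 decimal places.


Mean = (66 + 42 + 77 + 99 + 69 + 31) / 6 = 64.0
Variance = sum((x_i - mean)^2) / n = 499.3333
Std = sqrt(499.3333) = 22.3458
Z = (x - mean) / std
= (66 - 64.0) / 22.3458
= 2.0 / 22.3458
= 0.09

0.09


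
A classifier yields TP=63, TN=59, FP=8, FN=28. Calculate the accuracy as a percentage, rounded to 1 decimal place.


Accuracy = (TP + TN) / (TP + TN + FP + FN) * 100
= (63 + 59) / (63 + 59 + 8 + 28)
= 122 / 158
= 0.7722
= 77.2%

77.2


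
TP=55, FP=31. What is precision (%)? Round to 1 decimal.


Precision = TP / (TP + FP) * 100
= 55 / (55 + 31)
= 55 / 86
= 0.6395
= 64.0%

64.0


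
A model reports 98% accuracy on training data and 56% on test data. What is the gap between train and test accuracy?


Gap = train_accuracy - test_accuracy
= 98 - 56
= 42%
This large gap strongly indicates overfitting.

42


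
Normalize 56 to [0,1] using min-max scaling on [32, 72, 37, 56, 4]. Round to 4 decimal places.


Min = 4, Max = 72
Range = 72 - 4 = 68
Scaled = (x - min) / (max - min)
= (56 - 4) / 68
= 52 / 68
= 0.7647

0.7647


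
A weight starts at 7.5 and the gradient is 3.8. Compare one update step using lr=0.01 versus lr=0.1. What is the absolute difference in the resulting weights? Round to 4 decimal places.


With lr=0.01: w_new = 7.5 - 0.01 * 3.8 = 7.462
With lr=0.1: w_new = 7.5 - 0.1 * 3.8 = 7.12
Absolute difference = |7.462 - 7.12|
= 0.3420

0.3420


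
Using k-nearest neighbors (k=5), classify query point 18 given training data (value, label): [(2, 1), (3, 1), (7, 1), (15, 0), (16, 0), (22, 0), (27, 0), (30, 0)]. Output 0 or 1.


Distances from query 18:
Point 16 (class 0): distance = 2
Point 15 (class 0): distance = 3
Point 22 (class 0): distance = 4
Point 27 (class 0): distance = 9
Point 7 (class 1): distance = 11
K=5 nearest neighbors: classes = [0, 0, 0, 0, 1]
Votes for class 1: 1 / 5
Majority vote => class 0

0


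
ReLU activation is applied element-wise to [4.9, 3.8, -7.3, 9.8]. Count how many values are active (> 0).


ReLU(x) = max(0, x) for each element:
ReLU(4.9) = 4.9
ReLU(3.8) = 3.8
ReLU(-7.3) = 0
ReLU(9.8) = 9.8
Active neurons (>0): 3

3


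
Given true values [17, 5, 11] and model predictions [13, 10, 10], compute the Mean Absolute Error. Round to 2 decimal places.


Absolute errors: [4, 5, 1]
Sum of absolute errors = 10
MAE = 10 / 3 = 3.33

3.33


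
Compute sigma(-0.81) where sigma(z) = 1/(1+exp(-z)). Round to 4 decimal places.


sigmoid(z) = 1 / (1 + exp(-z))
exp(-(-0.81)) = exp(0.81) = 2.2479
1 + 2.2479 = 3.2479
1 / 3.2479 = 0.3079

0.3079


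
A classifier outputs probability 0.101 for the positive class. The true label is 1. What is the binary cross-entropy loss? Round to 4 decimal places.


For y=1: Loss = -log(p)
= -log(0.101)
= -(-2.2926)
= 2.2926

2.2926


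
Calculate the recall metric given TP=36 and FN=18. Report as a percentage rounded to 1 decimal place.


Recall = TP / (TP + FN) * 100
= 36 / (36 + 18)
= 36 / 54
= 0.6667
= 66.7%

66.7


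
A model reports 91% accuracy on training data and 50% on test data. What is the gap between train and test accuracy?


Gap = train_accuracy - test_accuracy
= 91 - 50
= 41%
This large gap strongly indicates overfitting.

41


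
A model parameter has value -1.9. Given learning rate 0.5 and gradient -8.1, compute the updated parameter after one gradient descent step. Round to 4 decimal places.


w_new = w_old - lr * gradient
= -1.9 - 0.5 * -8.1
= -1.9 - (-4.05)
= 2.1500

2.1500


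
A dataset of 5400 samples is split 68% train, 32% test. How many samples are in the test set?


Train samples = 5400 * 68% = 3672
Test samples = 5400 - 3672
= 1728

1728


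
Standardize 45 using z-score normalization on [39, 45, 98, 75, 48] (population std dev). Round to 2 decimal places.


Mean = (39 + 45 + 98 + 75 + 48) / 5 = 61.0
Variance = sum((x_i - mean)^2) / n = 494.8
Std = sqrt(494.8) = 22.2441
Z = (x - mean) / std
= (45 - 61.0) / 22.2441
= -16.0 / 22.2441
= -0.72

-0.72


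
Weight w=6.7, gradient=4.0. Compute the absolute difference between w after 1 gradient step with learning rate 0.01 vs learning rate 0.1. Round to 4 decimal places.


With lr=0.01: w_new = 6.7 - 0.01 * 4.0 = 6.66
With lr=0.1: w_new = 6.7 - 0.1 * 4.0 = 6.3
Absolute difference = |6.66 - 6.3|
= 0.3600

0.3600


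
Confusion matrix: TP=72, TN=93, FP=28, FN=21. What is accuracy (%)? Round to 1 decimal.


Accuracy = (TP + TN) / (TP + TN + FP + FN) * 100
= (72 + 93) / (72 + 93 + 28 + 21)
= 165 / 214
= 0.771
= 77.1%

77.1


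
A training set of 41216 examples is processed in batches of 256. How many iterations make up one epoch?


Iterations per epoch = dataset_size / batch_size
= 41216 / 256
= 161

161


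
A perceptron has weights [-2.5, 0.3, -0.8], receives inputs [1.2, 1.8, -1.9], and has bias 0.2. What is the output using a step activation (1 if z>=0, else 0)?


z = w . x + b
= -2.5*1.2 + 0.3*1.8 + -0.8*-1.9 + 0.2
= -3.0 + 0.54 + 1.52 + 0.2
= -0.94 + 0.2
= -0.74
Since z = -0.74 < 0, output = 0

0


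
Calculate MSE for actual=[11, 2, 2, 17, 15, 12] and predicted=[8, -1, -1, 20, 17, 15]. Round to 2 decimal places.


Differences: [3, 3, 3, -3, -2, -3]
Squared errors: [9, 9, 9, 9, 4, 9]
Sum of squared errors = 49
MSE = 49 / 6 = 8.17

8.17


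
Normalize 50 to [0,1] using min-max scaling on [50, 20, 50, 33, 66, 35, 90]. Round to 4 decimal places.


Min = 20, Max = 90
Range = 90 - 20 = 70
Scaled = (x - min) / (max - min)
= (50 - 20) / 70
= 30 / 70
= 0.4286

0.4286


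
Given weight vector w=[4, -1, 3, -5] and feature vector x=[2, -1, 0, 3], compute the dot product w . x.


Element-wise products:
4 * 2 = 8
-1 * -1 = 1
3 * 0 = 0
-5 * 3 = -15
Sum = 8 + 1 + 0 + -15
= -6

-6


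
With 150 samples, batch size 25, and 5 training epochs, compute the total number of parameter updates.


Iterations per epoch = 150 / 25 = 6
Total updates = iterations_per_epoch * epochs
= 6 * 5
= 30

30


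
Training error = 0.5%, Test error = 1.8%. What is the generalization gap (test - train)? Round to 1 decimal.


Generalization gap = test_error - train_error
= 1.8 - 0.5
= 1.3%
A small gap suggests good generalization.

1.3


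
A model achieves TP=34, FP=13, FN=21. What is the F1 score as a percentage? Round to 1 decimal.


Precision = TP / (TP + FP) = 34 / 47 = 0.7234
Recall = TP / (TP + FN) = 34 / 55 = 0.6182
F1 = 2 * P * R / (P + R)
= 2 * 0.7234 * 0.6182 / (0.7234 + 0.6182)
= 0.8944 / 1.3416
= 0.6667
As percentage: 66.7%

66.7


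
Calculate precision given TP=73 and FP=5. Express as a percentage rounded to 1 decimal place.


Precision = TP / (TP + FP) * 100
= 73 / (73 + 5)
= 73 / 78
= 0.9359
= 93.6%

93.6


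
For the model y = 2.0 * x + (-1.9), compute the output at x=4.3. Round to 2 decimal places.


y = 2.0 * 4.3 + (-1.9)
= 8.6 + (-1.9)
= 6.70

6.70


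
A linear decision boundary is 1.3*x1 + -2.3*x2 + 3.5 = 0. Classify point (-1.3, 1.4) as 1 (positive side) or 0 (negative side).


Compute 1.3 * -1.3 + -2.3 * 1.4 + 3.5
= -1.69 + -3.22 + 3.5
= -1.41
Since -1.41 < 0, the point is on the negative side.

0


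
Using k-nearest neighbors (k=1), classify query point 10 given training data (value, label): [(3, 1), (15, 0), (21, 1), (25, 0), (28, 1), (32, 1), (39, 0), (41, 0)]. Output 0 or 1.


Distances from query 10:
Point 15 (class 0): distance = 5
K=1 nearest neighbors: classes = [0]
Votes for class 1: 0 / 1
Majority vote => class 0

0


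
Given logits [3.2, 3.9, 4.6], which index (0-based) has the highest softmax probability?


Softmax is a monotonic transformation, so it preserves the argmax.
We need to find the index of the maximum logit.
Index 0: 3.2
Index 1: 3.9
Index 2: 4.6
Maximum logit = 4.6 at index 2

2
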